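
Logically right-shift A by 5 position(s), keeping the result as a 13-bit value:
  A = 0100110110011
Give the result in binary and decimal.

Logical shift right by 5: drop the bottom 5 bit(s), prepend 5 zero(s) on the left.
  0100110110011  ->  keep [01001101], discard [10011], prepend 00000
= 0000001001101

Answer: 0000001001101 (77)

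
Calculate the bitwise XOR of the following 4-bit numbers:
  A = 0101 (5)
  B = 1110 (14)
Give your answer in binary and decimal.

Apply ^ to each column (1 where bits differ):
  0101
^ 1110
------
  1011

Answer: 1011 (11)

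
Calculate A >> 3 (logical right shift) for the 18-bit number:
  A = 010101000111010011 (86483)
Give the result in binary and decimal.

Logical shift right by 3: drop the bottom 3 bit(s), prepend 3 zero(s) on the left.
  010101000111010011  ->  keep [010101000111010], discard [011], prepend 000
= 000010101000111010

Answer: 000010101000111010 (10810)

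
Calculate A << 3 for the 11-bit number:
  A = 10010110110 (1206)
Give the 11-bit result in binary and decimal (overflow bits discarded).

Shift left by 3: drop the top 3 bit(s), append 3 zero(s) on the right.
  10010110110  ->  discard [100], keep [10110110], append 000
= 10110110000

Answer: 10110110000 (1456)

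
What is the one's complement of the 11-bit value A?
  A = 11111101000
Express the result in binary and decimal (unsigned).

Flip each bit (0->1, 1->0):
  11111101000
  00000010111

Answer: 00000010111 (23)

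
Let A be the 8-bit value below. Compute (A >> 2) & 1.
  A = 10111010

Bit 2 is the 3rd from the right.
  10111010
       ^
That bit is 0.

Answer: 0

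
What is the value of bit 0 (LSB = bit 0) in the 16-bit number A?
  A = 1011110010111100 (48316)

Bit 0 is the 1st from the right.
  1011110010111100
                 ^
That bit is 0.

Answer: 0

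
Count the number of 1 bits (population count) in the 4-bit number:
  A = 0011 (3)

0011
1-bits at positions (from bit 0 = LSB): 0, 1
Count = 2

Answer: 2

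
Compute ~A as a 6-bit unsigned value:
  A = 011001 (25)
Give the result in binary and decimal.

Flip each bit (0->1, 1->0):
  011001
  100110

Answer: 100110 (38)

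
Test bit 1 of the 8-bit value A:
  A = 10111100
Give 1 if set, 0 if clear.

Bit 1 is the 2nd from the right.
  10111100
        ^
That bit is 0.

Answer: 0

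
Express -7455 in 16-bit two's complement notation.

1. Binary of +7455:  0001110100011111
2. Invert bits:     1110001011100000
3. Add 1:           1110001011100001

Answer: 1110001011100001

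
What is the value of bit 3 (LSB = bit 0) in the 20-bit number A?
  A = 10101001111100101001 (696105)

Bit 3 is the 4th from the right.
  10101001111100101001
                  ^
That bit is 1.

Answer: 1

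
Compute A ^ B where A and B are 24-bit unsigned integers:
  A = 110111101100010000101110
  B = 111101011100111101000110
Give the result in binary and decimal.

Apply ^ to each column (1 where bits differ):
  110111101100010000101110
^ 111101011100111101000110
--------------------------
  001010110000101101101000

Answer: 001010110000101101101000 (2820968)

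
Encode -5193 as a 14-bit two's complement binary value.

1. Binary of +5193:  01010001001001
2. Invert bits:     10101110110110
3. Add 1:           10101110110111

Answer: 10101110110111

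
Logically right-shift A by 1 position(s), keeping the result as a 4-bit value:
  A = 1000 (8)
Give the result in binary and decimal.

Logical shift right by 1: drop the bottom 1 bit(s), prepend 1 zero(s) on the left.
  1000  ->  keep [100], discard [0], prepend 0
= 0100

Answer: 0100 (4)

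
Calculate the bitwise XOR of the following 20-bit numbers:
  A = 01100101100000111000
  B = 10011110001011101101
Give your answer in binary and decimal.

Apply ^ to each column (1 where bits differ):
  01100101100000111000
^ 10011110001011101101
----------------------
  11111011101011010101

Answer: 11111011101011010101 (1030869)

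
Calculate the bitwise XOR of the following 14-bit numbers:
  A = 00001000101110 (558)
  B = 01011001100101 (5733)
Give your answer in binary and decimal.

Apply ^ to each column (1 where bits differ):
  00001000101110
^ 01011001100101
----------------
  01010001001011

Answer: 01010001001011 (5195)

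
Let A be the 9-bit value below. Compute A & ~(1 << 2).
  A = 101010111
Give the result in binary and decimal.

Mask = ~(1 << 2) = 111111011
Bit 2 of A is 1, so AND-ing with the mask clears it to 0.
  101010111
& 111111011
-----------
  101010011

Answer: 101010011 (339)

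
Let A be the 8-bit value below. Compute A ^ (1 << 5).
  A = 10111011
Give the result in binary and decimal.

Mask = 1 << 5 = 00100000
Bit 5 of A is 1; XOR with the mask flips it to 0.
  10111011
^ 00100000
----------
  10011011

Answer: 10011011 (155)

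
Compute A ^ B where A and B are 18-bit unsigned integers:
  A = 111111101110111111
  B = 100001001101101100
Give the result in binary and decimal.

Apply ^ to each column (1 where bits differ):
  111111101110111111
^ 100001001101101100
--------------------
  011110100011010011

Answer: 011110100011010011 (125139)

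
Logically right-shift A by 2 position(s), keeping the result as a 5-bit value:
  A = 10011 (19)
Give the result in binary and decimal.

Logical shift right by 2: drop the bottom 2 bit(s), prepend 2 zero(s) on the left.
  10011  ->  keep [100], discard [11], prepend 00
= 00100

Answer: 00100 (4)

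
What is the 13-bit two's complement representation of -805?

1. Binary of +805:  0001100100101
2. Invert bits:     1110011011010
3. Add 1:           1110011011011

Answer: 1110011011011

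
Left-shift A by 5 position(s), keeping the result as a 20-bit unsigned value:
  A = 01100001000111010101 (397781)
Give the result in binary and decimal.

Shift left by 5: drop the top 5 bit(s), append 5 zero(s) on the right.
  01100001000111010101  ->  discard [01100], keep [001000111010101], append 00000
= 00100011101010100000

Answer: 00100011101010100000 (146080)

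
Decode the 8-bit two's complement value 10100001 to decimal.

MSB is 1, so the value is negative. Find the magnitude:
1. Invert bits:  01011110
2. Add 1:        01011111  = 95
3. Apply sign:   -95

Answer: -95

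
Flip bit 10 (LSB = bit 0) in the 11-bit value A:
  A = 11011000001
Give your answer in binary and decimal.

Mask = 1 << 10 = 10000000000
Bit 10 of A is 1; XOR with the mask flips it to 0.
  11011000001
^ 10000000000
-------------
  01011000001

Answer: 01011000001 (705)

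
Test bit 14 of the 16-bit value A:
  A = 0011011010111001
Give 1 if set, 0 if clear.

Bit 14 is the 15th from the right.
  0011011010111001
   ^
That bit is 0.

Answer: 0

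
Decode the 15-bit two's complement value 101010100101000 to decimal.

MSB is 1, so the value is negative. Find the magnitude:
1. Invert bits:  010101011010111
2. Add 1:        010101011011000  = 10968
3. Apply sign:   -10968

Answer: -10968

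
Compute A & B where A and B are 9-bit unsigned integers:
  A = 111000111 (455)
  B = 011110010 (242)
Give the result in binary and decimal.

Apply & to each column (1 only where both bits are 1):
  111000111
& 011110010
-----------
  011000010

Answer: 011000010 (194)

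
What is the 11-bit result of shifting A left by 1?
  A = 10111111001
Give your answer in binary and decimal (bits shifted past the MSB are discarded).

Shift left by 1: drop the top 1 bit(s), append 1 zero(s) on the right.
  10111111001  ->  discard [1], keep [0111111001], append 0
= 01111110010

Answer: 01111110010 (1010)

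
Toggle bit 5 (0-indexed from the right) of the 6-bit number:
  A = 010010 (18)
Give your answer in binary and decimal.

Mask = 1 << 5 = 100000
Bit 5 of A is 0; XOR with the mask flips it to 1.
  010010
^ 100000
--------
  110010

Answer: 110010 (50)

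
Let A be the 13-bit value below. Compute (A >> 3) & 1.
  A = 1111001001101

Bit 3 is the 4th from the right.
  1111001001101
           ^
That bit is 1.

Answer: 1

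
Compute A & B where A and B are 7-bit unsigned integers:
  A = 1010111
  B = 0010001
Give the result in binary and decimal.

Apply & to each column (1 only where both bits are 1):
  1010111
& 0010001
---------
  0010001

Answer: 0010001 (17)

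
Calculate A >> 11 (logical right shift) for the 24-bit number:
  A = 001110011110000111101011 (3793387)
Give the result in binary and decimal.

Logical shift right by 11: drop the bottom 11 bit(s), prepend 11 zero(s) on the left.
  001110011110000111101011  ->  keep [0011100111100], discard [00111101011], prepend 00000000000
= 000000000000011100111100

Answer: 000000000000011100111100 (1852)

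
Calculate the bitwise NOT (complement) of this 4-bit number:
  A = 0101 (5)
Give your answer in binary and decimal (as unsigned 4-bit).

Flip each bit (0->1, 1->0):
  0101
  1010

Answer: 1010 (10)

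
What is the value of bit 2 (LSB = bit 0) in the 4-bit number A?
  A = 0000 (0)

Bit 2 is the 3rd from the right.
  0000
   ^
That bit is 0.

Answer: 0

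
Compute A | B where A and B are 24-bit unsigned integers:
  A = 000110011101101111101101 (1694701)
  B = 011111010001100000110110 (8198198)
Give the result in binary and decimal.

Apply | to each column (1 where either bit is 1):
  000110011101101111101101
| 011111010001100000110110
--------------------------
  011111011101101111111111

Answer: 011111011101101111111111 (8248319)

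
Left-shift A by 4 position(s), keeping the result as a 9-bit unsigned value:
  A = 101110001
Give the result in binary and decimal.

Shift left by 4: drop the top 4 bit(s), append 4 zero(s) on the right.
  101110001  ->  discard [1011], keep [10001], append 0000
= 100010000

Answer: 100010000 (272)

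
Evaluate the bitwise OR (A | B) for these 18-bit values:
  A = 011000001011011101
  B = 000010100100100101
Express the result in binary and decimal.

Apply | to each column (1 where either bit is 1):
  011000001011011101
| 000010100100100101
--------------------
  011010101111111101

Answer: 011010101111111101 (109565)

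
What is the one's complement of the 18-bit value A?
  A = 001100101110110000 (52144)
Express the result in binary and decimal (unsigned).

Flip each bit (0->1, 1->0):
  001100101110110000
  110011010001001111

Answer: 110011010001001111 (209999)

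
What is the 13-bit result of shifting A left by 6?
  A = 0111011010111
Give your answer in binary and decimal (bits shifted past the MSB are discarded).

Shift left by 6: drop the top 6 bit(s), append 6 zero(s) on the right.
  0111011010111  ->  discard [011101], keep [1010111], append 000000
= 1010111000000

Answer: 1010111000000 (5568)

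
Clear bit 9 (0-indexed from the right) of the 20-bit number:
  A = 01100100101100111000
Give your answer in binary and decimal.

Mask = ~(1 << 9) = 11111111110111111111
Bit 9 of A is 1, so AND-ing with the mask clears it to 0.
  01100100101100111000
& 11111111110111111111
----------------------
  01100100100100111000

Answer: 01100100100100111000 (411960)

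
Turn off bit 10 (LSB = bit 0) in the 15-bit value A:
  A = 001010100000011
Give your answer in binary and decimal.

Mask = ~(1 << 10) = 111101111111111
Bit 10 of A is 1, so AND-ing with the mask clears it to 0.
  001010100000011
& 111101111111111
-----------------
  001000100000011

Answer: 001000100000011 (4355)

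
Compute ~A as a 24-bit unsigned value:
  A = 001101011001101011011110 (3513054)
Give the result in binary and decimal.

Flip each bit (0->1, 1->0):
  001101011001101011011110
  110010100110010100100001

Answer: 110010100110010100100001 (13264161)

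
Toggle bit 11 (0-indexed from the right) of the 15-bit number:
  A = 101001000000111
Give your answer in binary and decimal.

Mask = 1 << 11 = 000100000000000
Bit 11 of A is 0; XOR with the mask flips it to 1.
  101001000000111
^ 000100000000000
-----------------
  101101000000111

Answer: 101101000000111 (23047)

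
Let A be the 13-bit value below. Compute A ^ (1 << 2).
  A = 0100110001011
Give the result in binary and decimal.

Mask = 1 << 2 = 0000000000100
Bit 2 of A is 0; XOR with the mask flips it to 1.
  0100110001011
^ 0000000000100
---------------
  0100110001111

Answer: 0100110001111 (2447)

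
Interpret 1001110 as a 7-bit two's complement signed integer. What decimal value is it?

MSB is 1, so the value is negative. Find the magnitude:
1. Invert bits:  0110001
2. Add 1:        0110010  = 50
3. Apply sign:   -50

Answer: -50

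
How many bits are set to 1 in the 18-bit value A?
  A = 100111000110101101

100111000110101101
1-bits at positions (from bit 0 = LSB): 0, 2, 3, 5, 7, 8, 12, 13, 14, 17
Count = 10

Answer: 10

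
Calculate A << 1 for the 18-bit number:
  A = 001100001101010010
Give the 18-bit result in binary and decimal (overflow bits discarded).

Shift left by 1: drop the top 1 bit(s), append 1 zero(s) on the right.
  001100001101010010  ->  discard [0], keep [01100001101010010], append 0
= 011000011010100100

Answer: 011000011010100100 (100004)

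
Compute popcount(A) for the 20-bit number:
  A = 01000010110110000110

01000010110110000110
1-bits at positions (from bit 0 = LSB): 1, 2, 7, 8, 10, 11, 13, 18
Count = 8

Answer: 8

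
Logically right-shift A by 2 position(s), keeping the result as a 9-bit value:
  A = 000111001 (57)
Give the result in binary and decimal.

Logical shift right by 2: drop the bottom 2 bit(s), prepend 2 zero(s) on the left.
  000111001  ->  keep [0001110], discard [01], prepend 00
= 000001110

Answer: 000001110 (14)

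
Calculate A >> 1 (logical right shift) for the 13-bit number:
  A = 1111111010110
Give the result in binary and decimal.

Logical shift right by 1: drop the bottom 1 bit(s), prepend 1 zero(s) on the left.
  1111111010110  ->  keep [111111101011], discard [0], prepend 0
= 0111111101011

Answer: 0111111101011 (4075)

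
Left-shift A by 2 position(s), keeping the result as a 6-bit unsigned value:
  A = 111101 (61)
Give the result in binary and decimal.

Shift left by 2: drop the top 2 bit(s), append 2 zero(s) on the right.
  111101  ->  discard [11], keep [1101], append 00
= 110100

Answer: 110100 (52)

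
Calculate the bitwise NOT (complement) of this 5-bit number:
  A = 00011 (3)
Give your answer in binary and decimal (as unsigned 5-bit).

Flip each bit (0->1, 1->0):
  00011
  11100

Answer: 11100 (28)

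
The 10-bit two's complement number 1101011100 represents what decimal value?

MSB is 1, so the value is negative. Find the magnitude:
1. Invert bits:  0010100011
2. Add 1:        0010100100  = 164
3. Apply sign:   -164

Answer: -164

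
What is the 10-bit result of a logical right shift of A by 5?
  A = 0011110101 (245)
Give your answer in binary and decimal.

Logical shift right by 5: drop the bottom 5 bit(s), prepend 5 zero(s) on the left.
  0011110101  ->  keep [00111], discard [10101], prepend 00000
= 0000000111

Answer: 0000000111 (7)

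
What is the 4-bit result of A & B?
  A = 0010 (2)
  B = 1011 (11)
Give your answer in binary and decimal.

Apply & to each column (1 only where both bits are 1):
  0010
& 1011
------
  0010

Answer: 0010 (2)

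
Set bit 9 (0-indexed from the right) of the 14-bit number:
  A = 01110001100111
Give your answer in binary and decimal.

Mask = 1 << 9 = 00001000000000
Bit 9 of A is 0, so OR-ing with the mask flips it to 1.
  01110001100111
| 00001000000000
----------------
  01111001100111

Answer: 01111001100111 (7783)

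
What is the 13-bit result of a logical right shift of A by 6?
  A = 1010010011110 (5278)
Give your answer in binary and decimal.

Logical shift right by 6: drop the bottom 6 bit(s), prepend 6 zero(s) on the left.
  1010010011110  ->  keep [1010010], discard [011110], prepend 000000
= 0000001010010

Answer: 0000001010010 (82)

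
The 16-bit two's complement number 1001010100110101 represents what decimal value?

MSB is 1, so the value is negative. Find the magnitude:
1. Invert bits:  0110101011001010
2. Add 1:        0110101011001011  = 27339
3. Apply sign:   -27339

Answer: -27339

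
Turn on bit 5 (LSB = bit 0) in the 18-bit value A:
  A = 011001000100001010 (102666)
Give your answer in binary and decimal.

Mask = 1 << 5 = 000000000000100000
Bit 5 of A is 0, so OR-ing with the mask flips it to 1.
  011001000100001010
| 000000000000100000
--------------------
  011001000100101010

Answer: 011001000100101010 (102698)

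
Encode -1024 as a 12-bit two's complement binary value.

1. Binary of +1024:  010000000000
2. Invert bits:     101111111111
3. Add 1:           110000000000

Answer: 110000000000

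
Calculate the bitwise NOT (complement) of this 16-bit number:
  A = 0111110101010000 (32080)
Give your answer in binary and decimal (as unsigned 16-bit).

Flip each bit (0->1, 1->0):
  0111110101010000
  1000001010101111

Answer: 1000001010101111 (33455)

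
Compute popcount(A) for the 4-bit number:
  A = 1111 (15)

1111
1-bits at positions (from bit 0 = LSB): 0, 1, 2, 3
Count = 4

Answer: 4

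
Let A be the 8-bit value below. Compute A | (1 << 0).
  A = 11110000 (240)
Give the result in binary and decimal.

Mask = 1 << 0 = 00000001
Bit 0 of A is 0, so OR-ing with the mask flips it to 1.
  11110000
| 00000001
----------
  11110001

Answer: 11110001 (241)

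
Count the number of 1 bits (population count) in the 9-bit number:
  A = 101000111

101000111
1-bits at positions (from bit 0 = LSB): 0, 1, 2, 6, 8
Count = 5

Answer: 5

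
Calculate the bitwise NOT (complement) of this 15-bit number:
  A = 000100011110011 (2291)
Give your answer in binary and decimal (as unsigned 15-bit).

Flip each bit (0->1, 1->0):
  000100011110011
  111011100001100

Answer: 111011100001100 (30476)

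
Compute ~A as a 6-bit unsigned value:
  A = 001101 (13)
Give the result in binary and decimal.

Flip each bit (0->1, 1->0):
  001101
  110010

Answer: 110010 (50)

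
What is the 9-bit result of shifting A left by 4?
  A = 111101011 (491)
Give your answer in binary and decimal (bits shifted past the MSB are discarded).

Shift left by 4: drop the top 4 bit(s), append 4 zero(s) on the right.
  111101011  ->  discard [1111], keep [01011], append 0000
= 010110000

Answer: 010110000 (176)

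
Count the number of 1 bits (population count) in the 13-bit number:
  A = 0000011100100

0000011100100
1-bits at positions (from bit 0 = LSB): 2, 5, 6, 7
Count = 4

Answer: 4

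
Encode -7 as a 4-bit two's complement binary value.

1. Binary of +7:  0111
2. Invert bits:     1000
3. Add 1:           1001

Answer: 1001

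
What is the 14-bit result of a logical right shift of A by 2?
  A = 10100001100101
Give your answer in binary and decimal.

Logical shift right by 2: drop the bottom 2 bit(s), prepend 2 zero(s) on the left.
  10100001100101  ->  keep [101000011001], discard [01], prepend 00
= 00101000011001

Answer: 00101000011001 (2585)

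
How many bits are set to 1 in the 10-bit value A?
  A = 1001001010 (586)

1001001010
1-bits at positions (from bit 0 = LSB): 1, 3, 6, 9
Count = 4

Answer: 4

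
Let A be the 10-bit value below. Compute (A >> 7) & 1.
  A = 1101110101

Bit 7 is the 8th from the right.
  1101110101
    ^
That bit is 0.

Answer: 0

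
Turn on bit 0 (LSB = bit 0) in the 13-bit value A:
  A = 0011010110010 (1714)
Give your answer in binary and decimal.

Mask = 1 << 0 = 0000000000001
Bit 0 of A is 0, so OR-ing with the mask flips it to 1.
  0011010110010
| 0000000000001
---------------
  0011010110011

Answer: 0011010110011 (1715)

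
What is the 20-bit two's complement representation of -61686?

1. Binary of +61686:  00001111000011110110
2. Invert bits:     11110000111100001001
3. Add 1:           11110000111100001010

Answer: 11110000111100001010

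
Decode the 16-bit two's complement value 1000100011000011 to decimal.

MSB is 1, so the value is negative. Find the magnitude:
1. Invert bits:  0111011100111100
2. Add 1:        0111011100111101  = 30525
3. Apply sign:   -30525

Answer: -30525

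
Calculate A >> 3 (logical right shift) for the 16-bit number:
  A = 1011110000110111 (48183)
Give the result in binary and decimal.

Logical shift right by 3: drop the bottom 3 bit(s), prepend 3 zero(s) on the left.
  1011110000110111  ->  keep [1011110000110], discard [111], prepend 000
= 0001011110000110

Answer: 0001011110000110 (6022)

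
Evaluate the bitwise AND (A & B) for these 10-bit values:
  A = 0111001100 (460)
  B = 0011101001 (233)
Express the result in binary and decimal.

Apply & to each column (1 only where both bits are 1):
  0111001100
& 0011101001
------------
  0011001000

Answer: 0011001000 (200)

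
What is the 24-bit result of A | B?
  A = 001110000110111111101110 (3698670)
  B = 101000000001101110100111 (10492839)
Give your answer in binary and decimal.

Apply | to each column (1 where either bit is 1):
  001110000110111111101110
| 101000000001101110100111
--------------------------
  101110000111111111101111

Answer: 101110000111111111101111 (12091375)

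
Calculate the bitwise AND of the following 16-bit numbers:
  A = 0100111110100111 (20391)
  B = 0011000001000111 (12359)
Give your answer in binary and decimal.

Apply & to each column (1 only where both bits are 1):
  0100111110100111
& 0011000001000111
------------------
  0000000000000111

Answer: 0000000000000111 (7)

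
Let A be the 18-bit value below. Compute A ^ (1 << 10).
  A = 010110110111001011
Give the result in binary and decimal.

Mask = 1 << 10 = 000000010000000000
Bit 10 of A is 1; XOR with the mask flips it to 0.
  010110110111001011
^ 000000010000000000
--------------------
  010110100111001011

Answer: 010110100111001011 (92619)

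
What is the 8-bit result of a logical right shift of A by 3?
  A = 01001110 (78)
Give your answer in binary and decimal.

Logical shift right by 3: drop the bottom 3 bit(s), prepend 3 zero(s) on the left.
  01001110  ->  keep [01001], discard [110], prepend 000
= 00001001

Answer: 00001001 (9)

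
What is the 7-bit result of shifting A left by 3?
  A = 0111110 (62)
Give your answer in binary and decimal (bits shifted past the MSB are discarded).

Shift left by 3: drop the top 3 bit(s), append 3 zero(s) on the right.
  0111110  ->  discard [011], keep [1110], append 000
= 1110000

Answer: 1110000 (112)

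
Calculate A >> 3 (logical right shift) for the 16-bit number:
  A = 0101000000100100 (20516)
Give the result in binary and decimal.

Logical shift right by 3: drop the bottom 3 bit(s), prepend 3 zero(s) on the left.
  0101000000100100  ->  keep [0101000000100], discard [100], prepend 000
= 0000101000000100

Answer: 0000101000000100 (2564)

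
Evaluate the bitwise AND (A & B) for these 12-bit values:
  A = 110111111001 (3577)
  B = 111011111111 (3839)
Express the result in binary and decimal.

Apply & to each column (1 only where both bits are 1):
  110111111001
& 111011111111
--------------
  110011111001

Answer: 110011111001 (3321)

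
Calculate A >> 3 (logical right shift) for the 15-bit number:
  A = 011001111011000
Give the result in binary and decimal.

Logical shift right by 3: drop the bottom 3 bit(s), prepend 3 zero(s) on the left.
  011001111011000  ->  keep [011001111011], discard [000], prepend 000
= 000011001111011

Answer: 000011001111011 (1659)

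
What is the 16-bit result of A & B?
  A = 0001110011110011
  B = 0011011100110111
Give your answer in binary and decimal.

Apply & to each column (1 only where both bits are 1):
  0001110011110011
& 0011011100110111
------------------
  0001010000110011

Answer: 0001010000110011 (5171)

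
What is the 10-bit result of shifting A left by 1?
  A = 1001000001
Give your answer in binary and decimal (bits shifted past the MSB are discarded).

Shift left by 1: drop the top 1 bit(s), append 1 zero(s) on the right.
  1001000001  ->  discard [1], keep [001000001], append 0
= 0010000010

Answer: 0010000010 (130)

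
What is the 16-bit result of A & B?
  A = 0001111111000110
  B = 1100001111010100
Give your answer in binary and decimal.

Apply & to each column (1 only where both bits are 1):
  0001111111000110
& 1100001111010100
------------------
  0000001111000100

Answer: 0000001111000100 (964)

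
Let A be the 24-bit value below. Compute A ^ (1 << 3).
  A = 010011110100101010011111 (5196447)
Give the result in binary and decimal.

Mask = 1 << 3 = 000000000000000000001000
Bit 3 of A is 1; XOR with the mask flips it to 0.
  010011110100101010011111
^ 000000000000000000001000
--------------------------
  010011110100101010010111

Answer: 010011110100101010010111 (5196439)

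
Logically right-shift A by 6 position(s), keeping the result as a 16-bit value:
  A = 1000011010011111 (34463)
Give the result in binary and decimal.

Logical shift right by 6: drop the bottom 6 bit(s), prepend 6 zero(s) on the left.
  1000011010011111  ->  keep [1000011010], discard [011111], prepend 000000
= 0000001000011010

Answer: 0000001000011010 (538)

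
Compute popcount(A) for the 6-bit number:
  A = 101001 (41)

101001
1-bits at positions (from bit 0 = LSB): 0, 3, 5
Count = 3

Answer: 3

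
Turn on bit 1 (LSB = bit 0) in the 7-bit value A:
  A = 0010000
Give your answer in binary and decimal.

Mask = 1 << 1 = 0000010
Bit 1 of A is 0, so OR-ing with the mask flips it to 1.
  0010000
| 0000010
---------
  0010010

Answer: 0010010 (18)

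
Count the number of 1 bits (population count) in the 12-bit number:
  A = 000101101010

000101101010
1-bits at positions (from bit 0 = LSB): 1, 3, 5, 6, 8
Count = 5

Answer: 5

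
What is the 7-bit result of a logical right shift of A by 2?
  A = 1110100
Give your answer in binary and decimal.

Logical shift right by 2: drop the bottom 2 bit(s), prepend 2 zero(s) on the left.
  1110100  ->  keep [11101], discard [00], prepend 00
= 0011101

Answer: 0011101 (29)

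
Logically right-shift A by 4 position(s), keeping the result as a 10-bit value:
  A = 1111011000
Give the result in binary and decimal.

Logical shift right by 4: drop the bottom 4 bit(s), prepend 4 zero(s) on the left.
  1111011000  ->  keep [111101], discard [1000], prepend 0000
= 0000111101

Answer: 0000111101 (61)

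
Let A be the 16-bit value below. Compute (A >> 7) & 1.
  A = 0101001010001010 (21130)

Bit 7 is the 8th from the right.
  0101001010001010
          ^
That bit is 1.

Answer: 1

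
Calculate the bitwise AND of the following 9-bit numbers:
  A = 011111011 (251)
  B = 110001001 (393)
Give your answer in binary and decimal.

Apply & to each column (1 only where both bits are 1):
  011111011
& 110001001
-----------
  010001001

Answer: 010001001 (137)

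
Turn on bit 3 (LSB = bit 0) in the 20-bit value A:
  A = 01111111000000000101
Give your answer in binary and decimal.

Mask = 1 << 3 = 00000000000000001000
Bit 3 of A is 0, so OR-ing with the mask flips it to 1.
  01111111000000000101
| 00000000000000001000
----------------------
  01111111000000001101

Answer: 01111111000000001101 (520205)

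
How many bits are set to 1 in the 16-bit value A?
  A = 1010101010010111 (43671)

1010101010010111
1-bits at positions (from bit 0 = LSB): 0, 1, 2, 4, 7, 9, 11, 13, 15
Count = 9

Answer: 9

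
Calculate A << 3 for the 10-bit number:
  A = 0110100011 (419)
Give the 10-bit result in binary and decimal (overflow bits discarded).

Shift left by 3: drop the top 3 bit(s), append 3 zero(s) on the right.
  0110100011  ->  discard [011], keep [0100011], append 000
= 0100011000

Answer: 0100011000 (280)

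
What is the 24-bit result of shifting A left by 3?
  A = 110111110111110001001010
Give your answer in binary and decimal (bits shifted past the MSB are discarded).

Shift left by 3: drop the top 3 bit(s), append 3 zero(s) on the right.
  110111110111110001001010  ->  discard [110], keep [111110111110001001010], append 000
= 111110111110001001010000

Answer: 111110111110001001010000 (16507472)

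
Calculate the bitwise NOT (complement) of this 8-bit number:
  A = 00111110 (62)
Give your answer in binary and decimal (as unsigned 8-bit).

Flip each bit (0->1, 1->0):
  00111110
  11000001

Answer: 11000001 (193)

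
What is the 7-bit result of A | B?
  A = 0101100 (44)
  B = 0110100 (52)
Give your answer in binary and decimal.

Apply | to each column (1 where either bit is 1):
  0101100
| 0110100
---------
  0111100

Answer: 0111100 (60)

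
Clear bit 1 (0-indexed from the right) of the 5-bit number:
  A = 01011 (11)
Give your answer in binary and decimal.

Mask = ~(1 << 1) = 11101
Bit 1 of A is 1, so AND-ing with the mask clears it to 0.
  01011
& 11101
-------
  01001

Answer: 01001 (9)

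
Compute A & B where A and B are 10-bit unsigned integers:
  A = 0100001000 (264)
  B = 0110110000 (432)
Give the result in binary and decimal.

Apply & to each column (1 only where both bits are 1):
  0100001000
& 0110110000
------------
  0100000000

Answer: 0100000000 (256)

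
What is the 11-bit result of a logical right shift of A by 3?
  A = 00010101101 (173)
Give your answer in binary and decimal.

Logical shift right by 3: drop the bottom 3 bit(s), prepend 3 zero(s) on the left.
  00010101101  ->  keep [00010101], discard [101], prepend 000
= 00000010101

Answer: 00000010101 (21)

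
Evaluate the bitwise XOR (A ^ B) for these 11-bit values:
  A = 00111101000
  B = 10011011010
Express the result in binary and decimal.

Apply ^ to each column (1 where bits differ):
  00111101000
^ 10011011010
-------------
  10100110010

Answer: 10100110010 (1330)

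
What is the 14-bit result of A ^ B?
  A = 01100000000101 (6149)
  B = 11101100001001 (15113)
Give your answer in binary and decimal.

Apply ^ to each column (1 where bits differ):
  01100000000101
^ 11101100001001
----------------
  10001100001100

Answer: 10001100001100 (8972)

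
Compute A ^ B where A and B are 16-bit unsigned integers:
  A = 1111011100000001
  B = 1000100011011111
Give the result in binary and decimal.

Apply ^ to each column (1 where bits differ):
  1111011100000001
^ 1000100011011111
------------------
  0111111111011110

Answer: 0111111111011110 (32734)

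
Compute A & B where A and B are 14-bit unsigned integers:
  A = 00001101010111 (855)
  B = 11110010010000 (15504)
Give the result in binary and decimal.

Apply & to each column (1 only where both bits are 1):
  00001101010111
& 11110010010000
----------------
  00000000010000

Answer: 00000000010000 (16)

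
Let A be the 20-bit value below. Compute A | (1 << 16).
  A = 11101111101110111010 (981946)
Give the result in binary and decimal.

Mask = 1 << 16 = 00010000000000000000
Bit 16 of A is 0, so OR-ing with the mask flips it to 1.
  11101111101110111010
| 00010000000000000000
----------------------
  11111111101110111010

Answer: 11111111101110111010 (1047482)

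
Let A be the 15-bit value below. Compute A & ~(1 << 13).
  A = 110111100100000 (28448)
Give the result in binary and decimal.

Mask = ~(1 << 13) = 101111111111111
Bit 13 of A is 1, so AND-ing with the mask clears it to 0.
  110111100100000
& 101111111111111
-----------------
  100111100100000

Answer: 100111100100000 (20256)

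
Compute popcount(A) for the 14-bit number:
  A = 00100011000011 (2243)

00100011000011
1-bits at positions (from bit 0 = LSB): 0, 1, 6, 7, 11
Count = 5

Answer: 5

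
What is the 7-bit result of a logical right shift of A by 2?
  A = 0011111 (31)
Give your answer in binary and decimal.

Logical shift right by 2: drop the bottom 2 bit(s), prepend 2 zero(s) on the left.
  0011111  ->  keep [00111], discard [11], prepend 00
= 0000111

Answer: 0000111 (7)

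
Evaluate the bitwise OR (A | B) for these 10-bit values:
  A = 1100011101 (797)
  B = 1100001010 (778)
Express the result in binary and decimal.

Apply | to each column (1 where either bit is 1):
  1100011101
| 1100001010
------------
  1100011111

Answer: 1100011111 (799)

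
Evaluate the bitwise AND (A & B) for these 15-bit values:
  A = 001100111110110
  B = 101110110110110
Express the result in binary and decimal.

Apply & to each column (1 only where both bits are 1):
  001100111110110
& 101110110110110
-----------------
  001100110110110

Answer: 001100110110110 (6582)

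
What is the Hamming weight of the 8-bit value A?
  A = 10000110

10000110
1-bits at positions (from bit 0 = LSB): 1, 2, 7
Count = 3

Answer: 3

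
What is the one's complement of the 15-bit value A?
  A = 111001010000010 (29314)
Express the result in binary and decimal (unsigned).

Flip each bit (0->1, 1->0):
  111001010000010
  000110101111101

Answer: 000110101111101 (3453)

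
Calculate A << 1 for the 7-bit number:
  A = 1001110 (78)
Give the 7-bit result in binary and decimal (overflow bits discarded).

Shift left by 1: drop the top 1 bit(s), append 1 zero(s) on the right.
  1001110  ->  discard [1], keep [001110], append 0
= 0011100

Answer: 0011100 (28)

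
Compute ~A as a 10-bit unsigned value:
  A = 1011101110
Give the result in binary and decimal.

Flip each bit (0->1, 1->0):
  1011101110
  0100010001

Answer: 0100010001 (273)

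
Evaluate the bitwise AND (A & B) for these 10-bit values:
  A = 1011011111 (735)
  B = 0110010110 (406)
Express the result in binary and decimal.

Apply & to each column (1 only where both bits are 1):
  1011011111
& 0110010110
------------
  0010010110

Answer: 0010010110 (150)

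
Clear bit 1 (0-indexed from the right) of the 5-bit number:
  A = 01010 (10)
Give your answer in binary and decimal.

Mask = ~(1 << 1) = 11101
Bit 1 of A is 1, so AND-ing with the mask clears it to 0.
  01010
& 11101
-------
  01000

Answer: 01000 (8)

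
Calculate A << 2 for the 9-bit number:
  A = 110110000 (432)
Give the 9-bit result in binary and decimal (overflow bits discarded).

Shift left by 2: drop the top 2 bit(s), append 2 zero(s) on the right.
  110110000  ->  discard [11], keep [0110000], append 00
= 011000000

Answer: 011000000 (192)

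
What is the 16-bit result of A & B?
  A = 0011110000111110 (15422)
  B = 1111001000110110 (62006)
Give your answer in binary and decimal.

Apply & to each column (1 only where both bits are 1):
  0011110000111110
& 1111001000110110
------------------
  0011000000110110

Answer: 0011000000110110 (12342)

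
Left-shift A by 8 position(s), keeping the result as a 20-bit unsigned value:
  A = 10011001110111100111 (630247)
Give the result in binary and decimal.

Shift left by 8: drop the top 8 bit(s), append 8 zero(s) on the right.
  10011001110111100111  ->  discard [10011001], keep [110111100111], append 00000000
= 11011110011100000000

Answer: 11011110011100000000 (911104)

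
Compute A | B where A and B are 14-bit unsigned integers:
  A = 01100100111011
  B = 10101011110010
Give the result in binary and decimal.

Apply | to each column (1 where either bit is 1):
  01100100111011
| 10101011110010
----------------
  11101111111011

Answer: 11101111111011 (15355)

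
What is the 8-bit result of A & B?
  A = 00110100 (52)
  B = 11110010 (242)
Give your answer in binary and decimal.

Apply & to each column (1 only where both bits are 1):
  00110100
& 11110010
----------
  00110000

Answer: 00110000 (48)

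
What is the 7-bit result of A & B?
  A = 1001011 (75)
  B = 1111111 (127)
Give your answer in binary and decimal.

Apply & to each column (1 only where both bits are 1):
  1001011
& 1111111
---------
  1001011

Answer: 1001011 (75)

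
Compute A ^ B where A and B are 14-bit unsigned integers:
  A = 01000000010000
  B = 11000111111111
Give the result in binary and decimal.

Apply ^ to each column (1 where bits differ):
  01000000010000
^ 11000111111111
----------------
  10000111101111

Answer: 10000111101111 (8687)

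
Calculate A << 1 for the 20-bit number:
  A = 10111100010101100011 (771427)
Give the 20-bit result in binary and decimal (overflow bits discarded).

Shift left by 1: drop the top 1 bit(s), append 1 zero(s) on the right.
  10111100010101100011  ->  discard [1], keep [0111100010101100011], append 0
= 01111000101011000110

Answer: 01111000101011000110 (494278)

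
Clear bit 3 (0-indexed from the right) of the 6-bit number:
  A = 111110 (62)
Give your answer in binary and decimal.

Mask = ~(1 << 3) = 110111
Bit 3 of A is 1, so AND-ing with the mask clears it to 0.
  111110
& 110111
--------
  110110

Answer: 110110 (54)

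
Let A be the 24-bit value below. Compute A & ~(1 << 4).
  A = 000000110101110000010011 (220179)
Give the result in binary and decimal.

Mask = ~(1 << 4) = 111111111111111111101111
Bit 4 of A is 1, so AND-ing with the mask clears it to 0.
  000000110101110000010011
& 111111111111111111101111
--------------------------
  000000110101110000000011

Answer: 000000110101110000000011 (220163)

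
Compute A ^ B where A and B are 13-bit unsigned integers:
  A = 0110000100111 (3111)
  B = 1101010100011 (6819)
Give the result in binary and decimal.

Apply ^ to each column (1 where bits differ):
  0110000100111
^ 1101010100011
---------------
  1011010000100

Answer: 1011010000100 (5764)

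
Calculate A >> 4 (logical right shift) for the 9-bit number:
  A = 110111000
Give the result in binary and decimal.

Logical shift right by 4: drop the bottom 4 bit(s), prepend 4 zero(s) on the left.
  110111000  ->  keep [11011], discard [1000], prepend 0000
= 000011011

Answer: 000011011 (27)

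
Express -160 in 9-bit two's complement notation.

1. Binary of +160:  010100000
2. Invert bits:     101011111
3. Add 1:           101100000

Answer: 101100000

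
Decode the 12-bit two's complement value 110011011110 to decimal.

MSB is 1, so the value is negative. Find the magnitude:
1. Invert bits:  001100100001
2. Add 1:        001100100010  = 802
3. Apply sign:   -802

Answer: -802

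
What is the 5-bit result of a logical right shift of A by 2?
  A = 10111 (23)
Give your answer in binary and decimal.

Logical shift right by 2: drop the bottom 2 bit(s), prepend 2 zero(s) on the left.
  10111  ->  keep [101], discard [11], prepend 00
= 00101

Answer: 00101 (5)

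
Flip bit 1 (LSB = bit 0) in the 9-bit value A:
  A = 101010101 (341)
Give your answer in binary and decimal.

Mask = 1 << 1 = 000000010
Bit 1 of A is 0; XOR with the mask flips it to 1.
  101010101
^ 000000010
-----------
  101010111

Answer: 101010111 (343)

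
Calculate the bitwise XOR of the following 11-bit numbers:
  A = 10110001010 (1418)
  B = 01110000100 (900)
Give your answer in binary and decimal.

Apply ^ to each column (1 where bits differ):
  10110001010
^ 01110000100
-------------
  11000001110

Answer: 11000001110 (1550)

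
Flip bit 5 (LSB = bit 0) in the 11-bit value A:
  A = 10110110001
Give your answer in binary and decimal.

Mask = 1 << 5 = 00000100000
Bit 5 of A is 1; XOR with the mask flips it to 0.
  10110110001
^ 00000100000
-------------
  10110010001

Answer: 10110010001 (1425)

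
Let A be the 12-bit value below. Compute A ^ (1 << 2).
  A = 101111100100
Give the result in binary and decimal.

Mask = 1 << 2 = 000000000100
Bit 2 of A is 1; XOR with the mask flips it to 0.
  101111100100
^ 000000000100
--------------
  101111100000

Answer: 101111100000 (3040)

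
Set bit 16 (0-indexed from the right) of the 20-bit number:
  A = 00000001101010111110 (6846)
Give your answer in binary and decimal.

Mask = 1 << 16 = 00010000000000000000
Bit 16 of A is 0, so OR-ing with the mask flips it to 1.
  00000001101010111110
| 00010000000000000000
----------------------
  00010001101010111110

Answer: 00010001101010111110 (72382)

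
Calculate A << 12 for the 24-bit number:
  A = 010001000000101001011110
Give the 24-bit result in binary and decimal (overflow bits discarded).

Shift left by 12: drop the top 12 bit(s), append 12 zero(s) on the right.
  010001000000101001011110  ->  discard [010001000000], keep [101001011110], append 000000000000
= 101001011110000000000000

Answer: 101001011110000000000000 (10870784)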